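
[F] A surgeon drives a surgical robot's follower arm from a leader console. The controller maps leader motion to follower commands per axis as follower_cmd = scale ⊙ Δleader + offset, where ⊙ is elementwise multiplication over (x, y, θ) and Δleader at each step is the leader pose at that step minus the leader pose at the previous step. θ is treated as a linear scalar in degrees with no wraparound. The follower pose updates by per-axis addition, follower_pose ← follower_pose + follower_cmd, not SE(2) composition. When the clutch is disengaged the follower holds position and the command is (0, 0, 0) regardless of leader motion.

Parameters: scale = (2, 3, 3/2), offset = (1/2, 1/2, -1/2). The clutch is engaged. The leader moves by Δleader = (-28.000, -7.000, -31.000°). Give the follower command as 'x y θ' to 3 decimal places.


axis x: 2·-28.000 + 1/2 = -55.500
axis y: 3·-7.000 + 1/2 = -20.500
axis θ: 3/2·-31.000 + -1/2 = -47.000

-55.500 -20.500 -47.000


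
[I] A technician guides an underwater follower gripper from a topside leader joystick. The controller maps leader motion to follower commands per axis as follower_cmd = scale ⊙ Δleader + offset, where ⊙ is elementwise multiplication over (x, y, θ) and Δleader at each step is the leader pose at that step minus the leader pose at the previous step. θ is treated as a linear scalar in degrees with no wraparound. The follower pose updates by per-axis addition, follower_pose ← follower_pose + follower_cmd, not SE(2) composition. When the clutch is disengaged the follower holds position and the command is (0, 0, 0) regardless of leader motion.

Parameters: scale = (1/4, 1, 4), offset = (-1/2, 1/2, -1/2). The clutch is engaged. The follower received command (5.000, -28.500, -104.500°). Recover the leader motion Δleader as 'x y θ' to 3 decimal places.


axis x: (5.000 − -1/2) / (1/4) = 22.000
axis y: (-28.500 − 1/2) / (1) = -29.000
axis θ: (-104.500 − -1/2) / (4) = -26.000

22.000 -29.000 -26.000


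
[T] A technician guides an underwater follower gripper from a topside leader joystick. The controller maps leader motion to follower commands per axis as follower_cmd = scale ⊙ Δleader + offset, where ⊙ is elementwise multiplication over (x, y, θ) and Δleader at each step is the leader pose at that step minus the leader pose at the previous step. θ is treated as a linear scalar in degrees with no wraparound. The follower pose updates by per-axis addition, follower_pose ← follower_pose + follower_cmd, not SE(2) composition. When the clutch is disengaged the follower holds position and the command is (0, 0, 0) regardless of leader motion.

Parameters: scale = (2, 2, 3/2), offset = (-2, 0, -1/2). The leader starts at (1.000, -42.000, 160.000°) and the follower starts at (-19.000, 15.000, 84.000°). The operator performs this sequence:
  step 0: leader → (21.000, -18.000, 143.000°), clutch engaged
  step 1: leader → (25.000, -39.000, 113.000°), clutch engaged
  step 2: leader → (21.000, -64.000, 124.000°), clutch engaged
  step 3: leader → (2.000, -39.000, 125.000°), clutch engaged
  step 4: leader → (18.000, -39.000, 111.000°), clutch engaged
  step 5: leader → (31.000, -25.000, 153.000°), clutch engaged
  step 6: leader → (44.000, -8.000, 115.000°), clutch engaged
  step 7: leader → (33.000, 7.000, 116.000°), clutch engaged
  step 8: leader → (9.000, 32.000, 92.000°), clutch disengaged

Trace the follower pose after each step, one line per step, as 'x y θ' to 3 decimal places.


19.000 63.000 58.000
25.000 21.000 12.500
15.000 -29.000 28.500
-25.000 21.000 29.500
5.000 21.000 8.000
29.000 49.000 70.500
53.000 83.000 13.000
29.000 113.000 14.000
29.000 113.000 14.000

step 0: Δleader=(20.000, 24.000, -17.000°), engaged; cmd=(38.000, 48.000, -26.000°) → follower=(19.000, 63.000, 58.000°)
step 1: Δleader=(4.000, -21.000, -30.000°), engaged; cmd=(6.000, -42.000, -45.500°) → follower=(25.000, 21.000, 12.500°)
step 2: Δleader=(-4.000, -25.000, 11.000°), engaged; cmd=(-10.000, -50.000, 16.000°) → follower=(15.000, -29.000, 28.500°)
step 3: Δleader=(-19.000, 25.000, 1.000°), engaged; cmd=(-40.000, 50.000, 1.000°) → follower=(-25.000, 21.000, 29.500°)
step 4: Δleader=(16.000, 0.000, -14.000°), engaged; cmd=(30.000, 0.000, -21.500°) → follower=(5.000, 21.000, 8.000°)
step 5: Δleader=(13.000, 14.000, 42.000°), engaged; cmd=(24.000, 28.000, 62.500°) → follower=(29.000, 49.000, 70.500°)
step 6: Δleader=(13.000, 17.000, -38.000°), engaged; cmd=(24.000, 34.000, -57.500°) → follower=(53.000, 83.000, 13.000°)
step 7: Δleader=(-11.000, 15.000, 1.000°), engaged; cmd=(-24.000, 30.000, 1.000°) → follower=(29.000, 113.000, 14.000°)
step 8: Δleader=(-24.000, 25.000, -24.000°), disengaged; cmd=(0,0,0) → follower holds at (29.000, 113.000, 14.000°)


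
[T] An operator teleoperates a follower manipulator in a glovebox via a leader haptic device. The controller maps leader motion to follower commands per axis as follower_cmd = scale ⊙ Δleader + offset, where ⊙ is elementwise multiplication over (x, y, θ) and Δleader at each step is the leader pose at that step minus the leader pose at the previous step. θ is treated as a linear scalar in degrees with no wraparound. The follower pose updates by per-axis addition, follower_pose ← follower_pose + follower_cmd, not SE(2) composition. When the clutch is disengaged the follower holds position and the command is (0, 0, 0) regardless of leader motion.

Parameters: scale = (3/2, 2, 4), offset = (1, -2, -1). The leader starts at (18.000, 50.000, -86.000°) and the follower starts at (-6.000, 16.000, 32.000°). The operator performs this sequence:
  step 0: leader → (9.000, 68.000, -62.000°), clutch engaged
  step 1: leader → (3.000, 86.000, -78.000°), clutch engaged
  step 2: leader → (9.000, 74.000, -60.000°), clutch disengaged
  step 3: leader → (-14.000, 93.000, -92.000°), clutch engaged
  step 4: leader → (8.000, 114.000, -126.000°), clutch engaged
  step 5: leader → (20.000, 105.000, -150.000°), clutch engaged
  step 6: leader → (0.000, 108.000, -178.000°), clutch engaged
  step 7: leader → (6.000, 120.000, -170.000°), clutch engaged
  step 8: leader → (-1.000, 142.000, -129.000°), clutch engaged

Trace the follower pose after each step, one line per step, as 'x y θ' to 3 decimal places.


-18.500 50.000 127.000
-26.500 84.000 62.000
-26.500 84.000 62.000
-60.000 120.000 -67.000
-26.000 160.000 -204.000
-7.000 140.000 -301.000
-36.000 144.000 -414.000
-26.000 166.000 -383.000
-35.500 208.000 -220.000

step 0: Δleader=(-9.000, 18.000, 24.000°), engaged; cmd=(-12.500, 34.000, 95.000°) → follower=(-18.500, 50.000, 127.000°)
step 1: Δleader=(-6.000, 18.000, -16.000°), engaged; cmd=(-8.000, 34.000, -65.000°) → follower=(-26.500, 84.000, 62.000°)
step 2: Δleader=(6.000, -12.000, 18.000°), disengaged; cmd=(0,0,0) → follower holds at (-26.500, 84.000, 62.000°)
step 3: Δleader=(-23.000, 19.000, -32.000°), engaged; cmd=(-33.500, 36.000, -129.000°) → follower=(-60.000, 120.000, -67.000°)
step 4: Δleader=(22.000, 21.000, -34.000°), engaged; cmd=(34.000, 40.000, -137.000°) → follower=(-26.000, 160.000, -204.000°)
step 5: Δleader=(12.000, -9.000, -24.000°), engaged; cmd=(19.000, -20.000, -97.000°) → follower=(-7.000, 140.000, -301.000°)
step 6: Δleader=(-20.000, 3.000, -28.000°), engaged; cmd=(-29.000, 4.000, -113.000°) → follower=(-36.000, 144.000, -414.000°)
step 7: Δleader=(6.000, 12.000, 8.000°), engaged; cmd=(10.000, 22.000, 31.000°) → follower=(-26.000, 166.000, -383.000°)
step 8: Δleader=(-7.000, 22.000, 41.000°), engaged; cmd=(-9.500, 42.000, 163.000°) → follower=(-35.500, 208.000, -220.000°)


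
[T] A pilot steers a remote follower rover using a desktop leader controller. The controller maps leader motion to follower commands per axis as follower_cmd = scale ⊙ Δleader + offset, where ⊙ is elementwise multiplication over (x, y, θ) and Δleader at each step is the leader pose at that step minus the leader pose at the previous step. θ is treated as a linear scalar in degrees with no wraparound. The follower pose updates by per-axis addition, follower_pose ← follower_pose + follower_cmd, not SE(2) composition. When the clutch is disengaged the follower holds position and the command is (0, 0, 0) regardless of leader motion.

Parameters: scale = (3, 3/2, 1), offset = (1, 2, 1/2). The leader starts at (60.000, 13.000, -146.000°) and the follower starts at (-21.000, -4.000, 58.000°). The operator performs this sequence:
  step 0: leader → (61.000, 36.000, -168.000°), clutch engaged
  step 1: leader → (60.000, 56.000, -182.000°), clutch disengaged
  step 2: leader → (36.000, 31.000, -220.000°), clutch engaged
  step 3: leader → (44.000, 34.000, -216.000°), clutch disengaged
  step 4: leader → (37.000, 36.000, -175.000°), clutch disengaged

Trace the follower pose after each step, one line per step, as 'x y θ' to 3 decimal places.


-17.000 32.500 36.500
-17.000 32.500 36.500
-88.000 -3.000 -1.000
-88.000 -3.000 -1.000
-88.000 -3.000 -1.000

step 0: Δleader=(1.000, 23.000, -22.000°), engaged; cmd=(4.000, 36.500, -21.500°) → follower=(-17.000, 32.500, 36.500°)
step 1: Δleader=(-1.000, 20.000, -14.000°), disengaged; cmd=(0,0,0) → follower holds at (-17.000, 32.500, 36.500°)
step 2: Δleader=(-24.000, -25.000, -38.000°), engaged; cmd=(-71.000, -35.500, -37.500°) → follower=(-88.000, -3.000, -1.000°)
step 3: Δleader=(8.000, 3.000, 4.000°), disengaged; cmd=(0,0,0) → follower holds at (-88.000, -3.000, -1.000°)
step 4: Δleader=(-7.000, 2.000, 41.000°), disengaged; cmd=(0,0,0) → follower holds at (-88.000, -3.000, -1.000°)


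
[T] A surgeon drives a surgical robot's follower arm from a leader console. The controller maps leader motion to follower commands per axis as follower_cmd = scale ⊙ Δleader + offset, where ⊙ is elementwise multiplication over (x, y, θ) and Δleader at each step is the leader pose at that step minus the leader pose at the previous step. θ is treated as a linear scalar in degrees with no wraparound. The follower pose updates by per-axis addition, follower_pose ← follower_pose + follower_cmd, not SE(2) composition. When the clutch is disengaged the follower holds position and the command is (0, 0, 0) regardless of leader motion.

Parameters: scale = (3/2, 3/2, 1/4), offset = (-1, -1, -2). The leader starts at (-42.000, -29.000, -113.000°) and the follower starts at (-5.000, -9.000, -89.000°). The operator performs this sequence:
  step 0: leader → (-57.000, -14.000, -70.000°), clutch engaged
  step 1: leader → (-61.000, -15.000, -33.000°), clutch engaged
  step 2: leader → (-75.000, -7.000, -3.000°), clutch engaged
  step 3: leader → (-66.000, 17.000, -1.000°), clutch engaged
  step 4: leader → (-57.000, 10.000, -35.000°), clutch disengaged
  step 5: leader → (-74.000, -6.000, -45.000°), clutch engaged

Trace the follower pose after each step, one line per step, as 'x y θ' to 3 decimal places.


step 0: Δleader=(-15.000, 15.000, 43.000°), engaged; cmd=(-23.500, 21.500, 8.750°) → follower=(-28.500, 12.500, -80.250°)
step 1: Δleader=(-4.000, -1.000, 37.000°), engaged; cmd=(-7.000, -2.500, 7.250°) → follower=(-35.500, 10.000, -73.000°)
step 2: Δleader=(-14.000, 8.000, 30.000°), engaged; cmd=(-22.000, 11.000, 5.500°) → follower=(-57.500, 21.000, -67.500°)
step 3: Δleader=(9.000, 24.000, 2.000°), engaged; cmd=(12.500, 35.000, -1.500°) → follower=(-45.000, 56.000, -69.000°)
step 4: Δleader=(9.000, -7.000, -34.000°), disengaged; cmd=(0,0,0) → follower holds at (-45.000, 56.000, -69.000°)
step 5: Δleader=(-17.000, -16.000, -10.000°), engaged; cmd=(-26.500, -25.000, -4.500°) → follower=(-71.500, 31.000, -73.500°)

-28.500 12.500 -80.250
-35.500 10.000 -73.000
-57.500 21.000 -67.500
-45.000 56.000 -69.000
-45.000 56.000 -69.000
-71.500 31.000 -73.500


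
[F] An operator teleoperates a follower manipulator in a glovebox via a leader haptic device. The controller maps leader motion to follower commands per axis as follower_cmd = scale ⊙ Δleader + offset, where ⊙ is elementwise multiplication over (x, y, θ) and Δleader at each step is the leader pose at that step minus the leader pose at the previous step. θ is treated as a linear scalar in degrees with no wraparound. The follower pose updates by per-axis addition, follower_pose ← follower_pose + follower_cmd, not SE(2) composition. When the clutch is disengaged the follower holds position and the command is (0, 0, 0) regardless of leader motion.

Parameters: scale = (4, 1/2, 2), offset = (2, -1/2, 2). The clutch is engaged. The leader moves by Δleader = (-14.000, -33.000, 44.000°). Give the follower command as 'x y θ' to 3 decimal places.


axis x: 4·-14.000 + 2 = -54.000
axis y: 1/2·-33.000 + -1/2 = -17.000
axis θ: 2·44.000 + 2 = 90.000

-54.000 -17.000 90.000


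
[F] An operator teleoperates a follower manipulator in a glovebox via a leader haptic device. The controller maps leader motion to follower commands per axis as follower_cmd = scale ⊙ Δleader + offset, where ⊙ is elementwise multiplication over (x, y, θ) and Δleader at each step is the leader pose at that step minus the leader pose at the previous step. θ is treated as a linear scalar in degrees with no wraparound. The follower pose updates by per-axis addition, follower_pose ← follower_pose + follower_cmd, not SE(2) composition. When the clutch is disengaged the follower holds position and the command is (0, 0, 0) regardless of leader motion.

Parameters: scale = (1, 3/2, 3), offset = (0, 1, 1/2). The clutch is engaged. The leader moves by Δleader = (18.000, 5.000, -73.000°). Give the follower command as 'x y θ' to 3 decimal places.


18.000 8.500 -218.500

axis x: 1·18.000 + 0 = 18.000
axis y: 3/2·5.000 + 1 = 8.500
axis θ: 3·-73.000 + 1/2 = -218.500


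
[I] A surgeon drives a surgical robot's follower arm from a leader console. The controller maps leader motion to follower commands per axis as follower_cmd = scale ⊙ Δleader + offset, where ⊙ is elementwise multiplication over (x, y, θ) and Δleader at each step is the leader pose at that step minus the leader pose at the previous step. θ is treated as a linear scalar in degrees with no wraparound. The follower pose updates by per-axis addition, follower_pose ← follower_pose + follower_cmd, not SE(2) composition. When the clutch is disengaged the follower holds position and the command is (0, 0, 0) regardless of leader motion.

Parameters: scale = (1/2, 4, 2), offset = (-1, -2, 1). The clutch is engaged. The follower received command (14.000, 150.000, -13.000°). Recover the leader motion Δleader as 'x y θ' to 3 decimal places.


axis x: (14.000 − -1) / (1/2) = 30.000
axis y: (150.000 − -2) / (4) = 38.000
axis θ: (-13.000 − 1) / (2) = -7.000

30.000 38.000 -7.000


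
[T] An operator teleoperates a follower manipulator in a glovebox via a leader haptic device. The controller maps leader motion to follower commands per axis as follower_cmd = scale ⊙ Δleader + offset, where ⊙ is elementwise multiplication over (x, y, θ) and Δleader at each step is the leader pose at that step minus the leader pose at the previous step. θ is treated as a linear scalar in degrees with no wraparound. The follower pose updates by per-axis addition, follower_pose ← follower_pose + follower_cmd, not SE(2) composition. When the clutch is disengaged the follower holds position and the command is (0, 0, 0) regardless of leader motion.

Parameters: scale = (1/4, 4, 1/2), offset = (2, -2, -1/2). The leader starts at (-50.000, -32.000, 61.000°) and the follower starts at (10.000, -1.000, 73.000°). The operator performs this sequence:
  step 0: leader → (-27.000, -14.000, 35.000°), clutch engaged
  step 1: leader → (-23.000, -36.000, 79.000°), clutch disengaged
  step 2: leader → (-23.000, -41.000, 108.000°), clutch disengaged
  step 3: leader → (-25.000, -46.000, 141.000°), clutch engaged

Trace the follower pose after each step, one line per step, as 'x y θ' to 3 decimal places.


step 0: Δleader=(23.000, 18.000, -26.000°), engaged; cmd=(7.750, 70.000, -13.500°) → follower=(17.750, 69.000, 59.500°)
step 1: Δleader=(4.000, -22.000, 44.000°), disengaged; cmd=(0,0,0) → follower holds at (17.750, 69.000, 59.500°)
step 2: Δleader=(0.000, -5.000, 29.000°), disengaged; cmd=(0,0,0) → follower holds at (17.750, 69.000, 59.500°)
step 3: Δleader=(-2.000, -5.000, 33.000°), engaged; cmd=(1.500, -22.000, 16.000°) → follower=(19.250, 47.000, 75.500°)

17.750 69.000 59.500
17.750 69.000 59.500
17.750 69.000 59.500
19.250 47.000 75.500


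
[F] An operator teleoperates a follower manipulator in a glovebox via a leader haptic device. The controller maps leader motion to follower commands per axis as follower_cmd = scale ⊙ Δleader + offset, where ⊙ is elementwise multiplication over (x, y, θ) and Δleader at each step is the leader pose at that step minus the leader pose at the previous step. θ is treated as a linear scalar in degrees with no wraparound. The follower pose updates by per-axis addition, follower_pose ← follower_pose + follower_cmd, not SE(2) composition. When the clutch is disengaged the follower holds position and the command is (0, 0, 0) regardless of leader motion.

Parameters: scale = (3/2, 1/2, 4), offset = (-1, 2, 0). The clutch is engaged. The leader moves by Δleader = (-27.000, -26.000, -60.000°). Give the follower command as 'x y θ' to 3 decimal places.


-41.500 -11.000 -240.000

axis x: 3/2·-27.000 + -1 = -41.500
axis y: 1/2·-26.000 + 2 = -11.000
axis θ: 4·-60.000 + 0 = -240.000


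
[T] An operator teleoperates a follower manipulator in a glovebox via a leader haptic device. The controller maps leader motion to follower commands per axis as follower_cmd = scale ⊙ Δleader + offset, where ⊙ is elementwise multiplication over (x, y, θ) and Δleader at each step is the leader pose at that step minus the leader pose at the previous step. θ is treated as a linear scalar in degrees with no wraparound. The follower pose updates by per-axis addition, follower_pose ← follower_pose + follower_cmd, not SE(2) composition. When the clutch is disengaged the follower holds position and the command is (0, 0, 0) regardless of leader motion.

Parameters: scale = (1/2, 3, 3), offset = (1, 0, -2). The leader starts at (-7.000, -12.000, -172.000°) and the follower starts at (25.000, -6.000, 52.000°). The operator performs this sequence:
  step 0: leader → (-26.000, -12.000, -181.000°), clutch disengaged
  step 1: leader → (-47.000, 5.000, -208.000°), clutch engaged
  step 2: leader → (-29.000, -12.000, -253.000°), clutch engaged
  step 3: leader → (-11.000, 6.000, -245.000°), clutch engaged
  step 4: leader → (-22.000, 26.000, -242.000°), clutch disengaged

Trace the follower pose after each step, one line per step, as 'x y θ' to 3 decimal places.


25.000 -6.000 52.000
15.500 45.000 -31.000
25.500 -6.000 -168.000
35.500 48.000 -146.000
35.500 48.000 -146.000

step 0: Δleader=(-19.000, 0.000, -9.000°), disengaged; cmd=(0,0,0) → follower holds at (25.000, -6.000, 52.000°)
step 1: Δleader=(-21.000, 17.000, -27.000°), engaged; cmd=(-9.500, 51.000, -83.000°) → follower=(15.500, 45.000, -31.000°)
step 2: Δleader=(18.000, -17.000, -45.000°), engaged; cmd=(10.000, -51.000, -137.000°) → follower=(25.500, -6.000, -168.000°)
step 3: Δleader=(18.000, 18.000, 8.000°), engaged; cmd=(10.000, 54.000, 22.000°) → follower=(35.500, 48.000, -146.000°)
step 4: Δleader=(-11.000, 20.000, 3.000°), disengaged; cmd=(0,0,0) → follower holds at (35.500, 48.000, -146.000°)


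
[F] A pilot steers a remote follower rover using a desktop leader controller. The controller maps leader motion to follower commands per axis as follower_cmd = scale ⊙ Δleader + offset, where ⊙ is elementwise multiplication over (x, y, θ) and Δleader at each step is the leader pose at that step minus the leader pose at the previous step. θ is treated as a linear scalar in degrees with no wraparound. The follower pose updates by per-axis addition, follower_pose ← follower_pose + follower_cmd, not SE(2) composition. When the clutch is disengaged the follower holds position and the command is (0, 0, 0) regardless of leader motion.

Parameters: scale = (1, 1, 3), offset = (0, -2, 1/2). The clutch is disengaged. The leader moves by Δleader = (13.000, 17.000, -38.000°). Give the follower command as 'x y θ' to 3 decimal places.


0.000 0.000 0.000

clutch disengaged → follower holds; cmd = (0, 0, 0)


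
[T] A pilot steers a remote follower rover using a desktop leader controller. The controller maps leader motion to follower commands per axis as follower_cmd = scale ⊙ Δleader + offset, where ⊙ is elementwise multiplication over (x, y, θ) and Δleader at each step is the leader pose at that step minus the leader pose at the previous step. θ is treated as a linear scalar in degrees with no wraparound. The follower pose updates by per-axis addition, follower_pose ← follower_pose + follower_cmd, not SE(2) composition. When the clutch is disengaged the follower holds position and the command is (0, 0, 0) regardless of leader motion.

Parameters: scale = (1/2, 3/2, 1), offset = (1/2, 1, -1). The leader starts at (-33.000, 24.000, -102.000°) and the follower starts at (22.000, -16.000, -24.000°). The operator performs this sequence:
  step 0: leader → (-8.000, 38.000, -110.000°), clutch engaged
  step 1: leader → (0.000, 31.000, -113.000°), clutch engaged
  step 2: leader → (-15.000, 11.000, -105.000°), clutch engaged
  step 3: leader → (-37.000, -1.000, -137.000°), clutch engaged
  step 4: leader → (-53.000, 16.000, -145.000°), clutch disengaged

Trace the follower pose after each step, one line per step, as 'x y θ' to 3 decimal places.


step 0: Δleader=(25.000, 14.000, -8.000°), engaged; cmd=(13.000, 22.000, -9.000°) → follower=(35.000, 6.000, -33.000°)
step 1: Δleader=(8.000, -7.000, -3.000°), engaged; cmd=(4.500, -9.500, -4.000°) → follower=(39.500, -3.500, -37.000°)
step 2: Δleader=(-15.000, -20.000, 8.000°), engaged; cmd=(-7.000, -29.000, 7.000°) → follower=(32.500, -32.500, -30.000°)
step 3: Δleader=(-22.000, -12.000, -32.000°), engaged; cmd=(-10.500, -17.000, -33.000°) → follower=(22.000, -49.500, -63.000°)
step 4: Δleader=(-16.000, 17.000, -8.000°), disengaged; cmd=(0,0,0) → follower holds at (22.000, -49.500, -63.000°)

35.000 6.000 -33.000
39.500 -3.500 -37.000
32.500 -32.500 -30.000
22.000 -49.500 -63.000
22.000 -49.500 -63.000


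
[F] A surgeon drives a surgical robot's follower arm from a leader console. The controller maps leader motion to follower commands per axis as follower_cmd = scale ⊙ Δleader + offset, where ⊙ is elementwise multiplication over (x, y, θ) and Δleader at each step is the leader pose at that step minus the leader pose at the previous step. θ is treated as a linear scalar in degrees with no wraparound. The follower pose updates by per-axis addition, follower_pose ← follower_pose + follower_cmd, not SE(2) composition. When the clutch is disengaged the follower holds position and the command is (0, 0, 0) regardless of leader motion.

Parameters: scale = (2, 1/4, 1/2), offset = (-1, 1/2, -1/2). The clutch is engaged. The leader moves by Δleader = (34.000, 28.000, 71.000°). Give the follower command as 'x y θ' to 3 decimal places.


67.000 7.500 35.000

axis x: 2·34.000 + -1 = 67.000
axis y: 1/4·28.000 + 1/2 = 7.500
axis θ: 1/2·71.000 + -1/2 = 35.000


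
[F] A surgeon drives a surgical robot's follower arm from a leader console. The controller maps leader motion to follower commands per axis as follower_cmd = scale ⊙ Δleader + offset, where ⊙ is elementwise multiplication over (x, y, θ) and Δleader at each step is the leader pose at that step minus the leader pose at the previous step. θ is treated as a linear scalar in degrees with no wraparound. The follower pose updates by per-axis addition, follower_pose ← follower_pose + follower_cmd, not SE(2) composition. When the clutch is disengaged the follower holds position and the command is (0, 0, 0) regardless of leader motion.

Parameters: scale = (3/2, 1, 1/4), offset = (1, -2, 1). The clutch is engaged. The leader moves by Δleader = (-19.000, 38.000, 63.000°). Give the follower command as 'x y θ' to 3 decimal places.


axis x: 3/2·-19.000 + 1 = -27.500
axis y: 1·38.000 + -2 = 36.000
axis θ: 1/4·63.000 + 1 = 16.750

-27.500 36.000 16.750


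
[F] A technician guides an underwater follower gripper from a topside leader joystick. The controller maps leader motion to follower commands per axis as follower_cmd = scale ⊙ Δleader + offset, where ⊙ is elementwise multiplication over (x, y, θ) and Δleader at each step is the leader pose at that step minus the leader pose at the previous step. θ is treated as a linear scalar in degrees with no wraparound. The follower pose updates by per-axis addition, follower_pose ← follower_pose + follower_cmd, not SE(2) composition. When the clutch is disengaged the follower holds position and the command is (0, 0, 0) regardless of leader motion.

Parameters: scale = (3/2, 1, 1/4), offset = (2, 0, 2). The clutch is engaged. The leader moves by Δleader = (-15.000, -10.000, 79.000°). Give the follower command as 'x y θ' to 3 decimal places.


-20.500 -10.000 21.750

axis x: 3/2·-15.000 + 2 = -20.500
axis y: 1·-10.000 + 0 = -10.000
axis θ: 1/4·79.000 + 2 = 21.750


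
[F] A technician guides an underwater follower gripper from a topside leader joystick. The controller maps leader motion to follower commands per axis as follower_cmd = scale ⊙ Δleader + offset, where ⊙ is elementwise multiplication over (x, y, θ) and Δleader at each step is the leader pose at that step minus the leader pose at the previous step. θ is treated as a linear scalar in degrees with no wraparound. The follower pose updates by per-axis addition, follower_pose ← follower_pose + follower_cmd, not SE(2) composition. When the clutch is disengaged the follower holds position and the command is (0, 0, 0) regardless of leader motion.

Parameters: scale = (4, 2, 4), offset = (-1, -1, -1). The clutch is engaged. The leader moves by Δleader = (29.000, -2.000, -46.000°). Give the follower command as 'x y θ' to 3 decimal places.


axis x: 4·29.000 + -1 = 115.000
axis y: 2·-2.000 + -1 = -5.000
axis θ: 4·-46.000 + -1 = -185.000

115.000 -5.000 -185.000


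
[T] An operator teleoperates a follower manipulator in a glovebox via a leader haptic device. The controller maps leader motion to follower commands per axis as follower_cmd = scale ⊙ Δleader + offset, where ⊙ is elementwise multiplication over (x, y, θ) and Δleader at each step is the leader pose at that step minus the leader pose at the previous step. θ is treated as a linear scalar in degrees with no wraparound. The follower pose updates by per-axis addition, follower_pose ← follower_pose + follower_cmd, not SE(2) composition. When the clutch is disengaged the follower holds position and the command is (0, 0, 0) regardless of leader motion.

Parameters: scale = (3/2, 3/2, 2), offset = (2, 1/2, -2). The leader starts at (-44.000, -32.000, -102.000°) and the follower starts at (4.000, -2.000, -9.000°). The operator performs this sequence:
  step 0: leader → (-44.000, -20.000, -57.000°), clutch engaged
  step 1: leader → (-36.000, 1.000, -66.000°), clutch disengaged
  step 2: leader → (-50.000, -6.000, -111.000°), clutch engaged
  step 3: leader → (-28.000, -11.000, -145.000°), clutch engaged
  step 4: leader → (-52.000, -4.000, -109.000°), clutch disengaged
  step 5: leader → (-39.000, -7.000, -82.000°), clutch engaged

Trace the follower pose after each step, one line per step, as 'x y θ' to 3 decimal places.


6.000 16.500 79.000
6.000 16.500 79.000
-13.000 6.500 -13.000
22.000 -0.500 -83.000
22.000 -0.500 -83.000
43.500 -4.500 -31.000

step 0: Δleader=(0.000, 12.000, 45.000°), engaged; cmd=(2.000, 18.500, 88.000°) → follower=(6.000, 16.500, 79.000°)
step 1: Δleader=(8.000, 21.000, -9.000°), disengaged; cmd=(0,0,0) → follower holds at (6.000, 16.500, 79.000°)
step 2: Δleader=(-14.000, -7.000, -45.000°), engaged; cmd=(-19.000, -10.000, -92.000°) → follower=(-13.000, 6.500, -13.000°)
step 3: Δleader=(22.000, -5.000, -34.000°), engaged; cmd=(35.000, -7.000, -70.000°) → follower=(22.000, -0.500, -83.000°)
step 4: Δleader=(-24.000, 7.000, 36.000°), disengaged; cmd=(0,0,0) → follower holds at (22.000, -0.500, -83.000°)
step 5: Δleader=(13.000, -3.000, 27.000°), engaged; cmd=(21.500, -4.000, 52.000°) → follower=(43.500, -4.500, -31.000°)


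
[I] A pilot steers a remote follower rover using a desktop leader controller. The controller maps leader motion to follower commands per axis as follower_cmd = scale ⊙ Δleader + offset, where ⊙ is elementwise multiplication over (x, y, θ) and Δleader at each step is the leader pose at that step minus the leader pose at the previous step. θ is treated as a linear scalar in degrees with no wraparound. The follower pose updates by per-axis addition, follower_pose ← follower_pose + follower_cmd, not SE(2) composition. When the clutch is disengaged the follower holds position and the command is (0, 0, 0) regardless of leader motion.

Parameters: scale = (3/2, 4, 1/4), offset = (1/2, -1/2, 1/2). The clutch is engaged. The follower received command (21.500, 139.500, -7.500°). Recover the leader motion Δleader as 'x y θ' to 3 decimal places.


14.000 35.000 -32.000

axis x: (21.500 − 1/2) / (3/2) = 14.000
axis y: (139.500 − -1/2) / (4) = 35.000
axis θ: (-7.500 − 1/2) / (1/4) = -32.000


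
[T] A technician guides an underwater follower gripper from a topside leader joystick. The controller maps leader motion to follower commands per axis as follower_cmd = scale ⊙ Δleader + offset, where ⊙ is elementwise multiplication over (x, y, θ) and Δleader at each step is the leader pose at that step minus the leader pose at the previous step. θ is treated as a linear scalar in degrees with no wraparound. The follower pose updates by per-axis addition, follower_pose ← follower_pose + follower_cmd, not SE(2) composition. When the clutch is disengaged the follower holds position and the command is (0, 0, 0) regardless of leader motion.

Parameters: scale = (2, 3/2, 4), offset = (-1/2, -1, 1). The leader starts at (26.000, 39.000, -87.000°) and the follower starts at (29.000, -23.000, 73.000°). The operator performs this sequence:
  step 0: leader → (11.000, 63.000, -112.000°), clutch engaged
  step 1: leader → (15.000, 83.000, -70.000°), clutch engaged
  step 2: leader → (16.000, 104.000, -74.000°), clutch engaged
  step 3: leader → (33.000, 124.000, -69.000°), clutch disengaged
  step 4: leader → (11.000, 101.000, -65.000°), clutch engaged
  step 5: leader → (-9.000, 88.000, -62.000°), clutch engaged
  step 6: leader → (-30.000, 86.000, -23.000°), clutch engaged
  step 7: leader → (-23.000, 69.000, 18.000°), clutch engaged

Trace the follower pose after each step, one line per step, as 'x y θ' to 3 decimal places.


step 0: Δleader=(-15.000, 24.000, -25.000°), engaged; cmd=(-30.500, 35.000, -99.000°) → follower=(-1.500, 12.000, -26.000°)
step 1: Δleader=(4.000, 20.000, 42.000°), engaged; cmd=(7.500, 29.000, 169.000°) → follower=(6.000, 41.000, 143.000°)
step 2: Δleader=(1.000, 21.000, -4.000°), engaged; cmd=(1.500, 30.500, -15.000°) → follower=(7.500, 71.500, 128.000°)
step 3: Δleader=(17.000, 20.000, 5.000°), disengaged; cmd=(0,0,0) → follower holds at (7.500, 71.500, 128.000°)
step 4: Δleader=(-22.000, -23.000, 4.000°), engaged; cmd=(-44.500, -35.500, 17.000°) → follower=(-37.000, 36.000, 145.000°)
step 5: Δleader=(-20.000, -13.000, 3.000°), engaged; cmd=(-40.500, -20.500, 13.000°) → follower=(-77.500, 15.500, 158.000°)
step 6: Δleader=(-21.000, -2.000, 39.000°), engaged; cmd=(-42.500, -4.000, 157.000°) → follower=(-120.000, 11.500, 315.000°)
step 7: Δleader=(7.000, -17.000, 41.000°), engaged; cmd=(13.500, -26.500, 165.000°) → follower=(-106.500, -15.000, 480.000°)

-1.500 12.000 -26.000
6.000 41.000 143.000
7.500 71.500 128.000
7.500 71.500 128.000
-37.000 36.000 145.000
-77.500 15.500 158.000
-120.000 11.500 315.000
-106.500 -15.000 480.000


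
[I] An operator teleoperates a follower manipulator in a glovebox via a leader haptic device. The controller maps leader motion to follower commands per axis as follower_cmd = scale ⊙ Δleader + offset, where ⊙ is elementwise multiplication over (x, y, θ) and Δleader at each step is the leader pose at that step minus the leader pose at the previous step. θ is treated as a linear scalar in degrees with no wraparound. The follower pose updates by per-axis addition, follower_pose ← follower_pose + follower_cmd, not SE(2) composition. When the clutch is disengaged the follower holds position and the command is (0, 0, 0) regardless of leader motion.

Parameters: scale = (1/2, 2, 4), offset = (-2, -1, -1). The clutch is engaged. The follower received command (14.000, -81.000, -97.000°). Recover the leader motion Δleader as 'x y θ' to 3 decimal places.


32.000 -40.000 -24.000

axis x: (14.000 − -2) / (1/2) = 32.000
axis y: (-81.000 − -1) / (2) = -40.000
axis θ: (-97.000 − -1) / (4) = -24.000


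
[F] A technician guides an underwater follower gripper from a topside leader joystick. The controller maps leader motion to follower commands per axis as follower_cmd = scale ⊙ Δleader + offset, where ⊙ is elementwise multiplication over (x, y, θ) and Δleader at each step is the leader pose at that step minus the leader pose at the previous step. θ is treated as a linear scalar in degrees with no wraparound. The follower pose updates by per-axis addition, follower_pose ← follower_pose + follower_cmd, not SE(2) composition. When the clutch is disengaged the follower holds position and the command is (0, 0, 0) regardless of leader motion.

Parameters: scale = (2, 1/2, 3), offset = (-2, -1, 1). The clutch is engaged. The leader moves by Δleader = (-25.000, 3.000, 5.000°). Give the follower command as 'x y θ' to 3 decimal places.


-52.000 0.500 16.000

axis x: 2·-25.000 + -2 = -52.000
axis y: 1/2·3.000 + -1 = 0.500
axis θ: 3·5.000 + 1 = 16.000


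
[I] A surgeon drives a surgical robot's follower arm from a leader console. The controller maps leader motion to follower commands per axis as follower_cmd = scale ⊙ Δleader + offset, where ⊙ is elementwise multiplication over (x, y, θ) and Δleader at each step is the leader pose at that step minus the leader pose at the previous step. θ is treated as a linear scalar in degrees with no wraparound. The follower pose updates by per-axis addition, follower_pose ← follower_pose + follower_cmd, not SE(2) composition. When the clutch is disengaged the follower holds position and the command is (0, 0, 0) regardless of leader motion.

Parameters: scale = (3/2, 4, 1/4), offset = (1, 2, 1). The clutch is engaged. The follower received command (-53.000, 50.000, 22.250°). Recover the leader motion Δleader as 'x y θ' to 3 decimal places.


-36.000 12.000 85.000

axis x: (-53.000 − 1) / (3/2) = -36.000
axis y: (50.000 − 2) / (4) = 12.000
axis θ: (22.250 − 1) / (1/4) = 85.000


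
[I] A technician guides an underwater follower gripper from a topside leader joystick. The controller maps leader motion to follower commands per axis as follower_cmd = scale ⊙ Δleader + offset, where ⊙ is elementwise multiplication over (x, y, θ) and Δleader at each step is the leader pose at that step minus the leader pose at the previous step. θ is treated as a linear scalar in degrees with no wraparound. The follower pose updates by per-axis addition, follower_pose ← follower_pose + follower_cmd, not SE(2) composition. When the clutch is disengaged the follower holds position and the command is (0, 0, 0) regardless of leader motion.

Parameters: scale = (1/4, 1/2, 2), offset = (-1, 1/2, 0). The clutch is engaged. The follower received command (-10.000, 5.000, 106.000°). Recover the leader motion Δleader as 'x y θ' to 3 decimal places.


axis x: (-10.000 − -1) / (1/4) = -36.000
axis y: (5.000 − 1/2) / (1/2) = 9.000
axis θ: (106.000 − 0) / (2) = 53.000

-36.000 9.000 53.000


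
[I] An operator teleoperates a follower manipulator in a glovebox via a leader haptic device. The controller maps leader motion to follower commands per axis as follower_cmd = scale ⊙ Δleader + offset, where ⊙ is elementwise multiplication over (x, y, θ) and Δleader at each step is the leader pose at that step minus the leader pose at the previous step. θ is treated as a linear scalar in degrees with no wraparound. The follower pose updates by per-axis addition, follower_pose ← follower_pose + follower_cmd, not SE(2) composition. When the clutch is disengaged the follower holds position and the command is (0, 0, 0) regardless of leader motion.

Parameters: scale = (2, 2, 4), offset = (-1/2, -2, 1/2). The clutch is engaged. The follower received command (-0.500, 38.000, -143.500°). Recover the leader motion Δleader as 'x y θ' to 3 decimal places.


0.000 20.000 -36.000

axis x: (-0.500 − -1/2) / (2) = 0.000
axis y: (38.000 − -2) / (2) = 20.000
axis θ: (-143.500 − 1/2) / (4) = -36.000


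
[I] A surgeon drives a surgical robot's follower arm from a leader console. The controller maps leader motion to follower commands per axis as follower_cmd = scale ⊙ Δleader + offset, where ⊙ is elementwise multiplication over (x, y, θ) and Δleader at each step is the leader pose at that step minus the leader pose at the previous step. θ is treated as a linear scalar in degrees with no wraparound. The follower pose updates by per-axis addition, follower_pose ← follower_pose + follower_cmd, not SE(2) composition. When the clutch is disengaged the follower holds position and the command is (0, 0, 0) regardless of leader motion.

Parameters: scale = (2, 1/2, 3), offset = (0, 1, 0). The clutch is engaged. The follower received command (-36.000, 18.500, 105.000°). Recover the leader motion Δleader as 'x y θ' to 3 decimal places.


axis x: (-36.000 − 0) / (2) = -18.000
axis y: (18.500 − 1) / (1/2) = 35.000
axis θ: (105.000 − 0) / (3) = 35.000

-18.000 35.000 35.000


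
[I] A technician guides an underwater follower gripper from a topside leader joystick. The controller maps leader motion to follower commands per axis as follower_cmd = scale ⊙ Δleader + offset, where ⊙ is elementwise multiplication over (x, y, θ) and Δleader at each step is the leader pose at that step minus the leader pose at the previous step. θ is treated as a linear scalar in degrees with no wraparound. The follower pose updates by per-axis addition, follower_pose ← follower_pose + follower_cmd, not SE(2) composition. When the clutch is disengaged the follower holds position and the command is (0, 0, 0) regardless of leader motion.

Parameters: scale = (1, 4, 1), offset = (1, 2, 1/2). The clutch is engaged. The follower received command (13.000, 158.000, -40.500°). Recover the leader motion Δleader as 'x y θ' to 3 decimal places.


axis x: (13.000 − 1) / (1) = 12.000
axis y: (158.000 − 2) / (4) = 39.000
axis θ: (-40.500 − 1/2) / (1) = -41.000

12.000 39.000 -41.000


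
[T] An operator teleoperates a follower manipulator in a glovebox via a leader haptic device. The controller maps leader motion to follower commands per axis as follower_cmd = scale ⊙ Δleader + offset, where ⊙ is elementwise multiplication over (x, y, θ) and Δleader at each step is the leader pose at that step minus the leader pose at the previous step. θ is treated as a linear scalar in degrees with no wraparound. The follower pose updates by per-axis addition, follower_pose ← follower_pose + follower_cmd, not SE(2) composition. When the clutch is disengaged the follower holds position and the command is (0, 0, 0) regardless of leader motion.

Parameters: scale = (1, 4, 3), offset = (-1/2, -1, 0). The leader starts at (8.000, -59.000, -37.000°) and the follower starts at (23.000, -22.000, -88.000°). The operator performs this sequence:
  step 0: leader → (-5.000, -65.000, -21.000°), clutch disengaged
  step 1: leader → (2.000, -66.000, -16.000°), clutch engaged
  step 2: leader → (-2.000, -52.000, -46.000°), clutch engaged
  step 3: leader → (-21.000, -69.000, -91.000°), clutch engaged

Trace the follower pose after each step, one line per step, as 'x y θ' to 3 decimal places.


23.000 -22.000 -88.000
29.500 -27.000 -73.000
25.000 28.000 -163.000
5.500 -41.000 -298.000

step 0: Δleader=(-13.000, -6.000, 16.000°), disengaged; cmd=(0,0,0) → follower holds at (23.000, -22.000, -88.000°)
step 1: Δleader=(7.000, -1.000, 5.000°), engaged; cmd=(6.500, -5.000, 15.000°) → follower=(29.500, -27.000, -73.000°)
step 2: Δleader=(-4.000, 14.000, -30.000°), engaged; cmd=(-4.500, 55.000, -90.000°) → follower=(25.000, 28.000, -163.000°)
step 3: Δleader=(-19.000, -17.000, -45.000°), engaged; cmd=(-19.500, -69.000, -135.000°) → follower=(5.500, -41.000, -298.000°)
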